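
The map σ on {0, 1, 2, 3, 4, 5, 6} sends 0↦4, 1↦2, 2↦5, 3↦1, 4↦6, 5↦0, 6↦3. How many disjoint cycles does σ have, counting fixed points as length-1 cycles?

1

Cycle decomposition: (0 4 6 3 1 2 5).
1 cycle.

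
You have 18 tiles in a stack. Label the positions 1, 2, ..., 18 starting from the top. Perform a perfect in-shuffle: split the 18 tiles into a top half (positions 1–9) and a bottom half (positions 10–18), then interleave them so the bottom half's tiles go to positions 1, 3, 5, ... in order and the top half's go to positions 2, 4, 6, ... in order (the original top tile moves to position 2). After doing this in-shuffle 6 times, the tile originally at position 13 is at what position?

15

Track the tile's position through each in-shuffle:
13 → 7 → 14 → 9 → 18 → 17 → 15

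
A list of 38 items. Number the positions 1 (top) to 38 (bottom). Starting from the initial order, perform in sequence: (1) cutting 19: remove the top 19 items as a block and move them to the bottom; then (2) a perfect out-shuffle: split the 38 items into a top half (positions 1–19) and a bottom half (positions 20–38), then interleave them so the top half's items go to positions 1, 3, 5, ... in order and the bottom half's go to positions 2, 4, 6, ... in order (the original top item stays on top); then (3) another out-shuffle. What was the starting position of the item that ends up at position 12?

Undo the operations in reverse order, starting from position 12:
  undo op 3 (out-shuffle, from bottom half): 12 ← 25
  undo op 2 (out-shuffle, from top half): 25 ← 13
  undo op 1 (cut 19): 13 ← 32
So the item at position 12 came from original position 32.

32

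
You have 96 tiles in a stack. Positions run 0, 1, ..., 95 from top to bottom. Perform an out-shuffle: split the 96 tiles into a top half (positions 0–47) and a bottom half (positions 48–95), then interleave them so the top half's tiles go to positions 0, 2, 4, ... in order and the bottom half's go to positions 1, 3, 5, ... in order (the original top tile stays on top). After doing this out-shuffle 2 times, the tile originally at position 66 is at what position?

74

Track the tile's position through each out-shuffle:
66 → 37 → 74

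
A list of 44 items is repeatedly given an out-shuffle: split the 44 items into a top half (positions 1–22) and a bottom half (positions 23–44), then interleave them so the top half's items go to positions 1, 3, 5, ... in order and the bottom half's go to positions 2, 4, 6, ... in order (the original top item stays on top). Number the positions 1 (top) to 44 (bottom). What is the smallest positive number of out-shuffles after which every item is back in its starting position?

The out-shuffle permutes the 44 positions with cycle lengths [1, 1, 14, 14, 14].
Every item is home exactly when every cycle has completed a whole number of laps, i.e. after lcm(1, 14) = 14 out-shuffles.

14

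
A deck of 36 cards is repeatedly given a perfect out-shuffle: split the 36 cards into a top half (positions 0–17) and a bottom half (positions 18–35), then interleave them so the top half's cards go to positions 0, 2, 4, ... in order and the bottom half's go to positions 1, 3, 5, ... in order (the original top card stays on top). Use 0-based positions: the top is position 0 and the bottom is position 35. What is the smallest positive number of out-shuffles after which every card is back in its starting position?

The out-shuffle permutes the 36 positions with cycle lengths [1, 1, 3, 3, 4, 12, 12].
Every card is home exactly when every cycle has completed a whole number of laps, i.e. after lcm(1, 3, 4, 12) = 12 out-shuffles.

12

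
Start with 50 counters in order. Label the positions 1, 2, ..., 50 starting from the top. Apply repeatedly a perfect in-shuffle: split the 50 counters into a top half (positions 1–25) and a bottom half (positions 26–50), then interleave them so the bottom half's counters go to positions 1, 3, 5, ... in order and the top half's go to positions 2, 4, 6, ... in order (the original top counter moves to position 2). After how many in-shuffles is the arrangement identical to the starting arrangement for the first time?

8

The in-shuffle permutes the 50 positions with cycle lengths [2, 8, 8, 8, 8, 8, 8].
Every counter is home exactly when every cycle has completed a whole number of laps, i.e. after lcm(2, 8) = 8 in-shuffles.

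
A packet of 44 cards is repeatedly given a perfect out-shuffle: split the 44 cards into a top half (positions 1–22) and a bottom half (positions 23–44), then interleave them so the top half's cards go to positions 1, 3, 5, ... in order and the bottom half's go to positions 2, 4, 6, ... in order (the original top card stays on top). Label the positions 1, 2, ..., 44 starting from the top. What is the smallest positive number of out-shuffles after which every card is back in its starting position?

The out-shuffle permutes the 44 positions with cycle lengths [1, 1, 14, 14, 14].
Every card is home exactly when every cycle has completed a whole number of laps, i.e. after lcm(1, 14) = 14 out-shuffles.

14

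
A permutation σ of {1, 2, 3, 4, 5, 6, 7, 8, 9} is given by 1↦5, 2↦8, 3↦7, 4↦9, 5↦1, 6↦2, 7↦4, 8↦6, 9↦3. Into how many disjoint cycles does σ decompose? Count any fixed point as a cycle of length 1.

Cycle decomposition: (1 5) (2 8 6) (3 7 4 9).
3 cycles.

3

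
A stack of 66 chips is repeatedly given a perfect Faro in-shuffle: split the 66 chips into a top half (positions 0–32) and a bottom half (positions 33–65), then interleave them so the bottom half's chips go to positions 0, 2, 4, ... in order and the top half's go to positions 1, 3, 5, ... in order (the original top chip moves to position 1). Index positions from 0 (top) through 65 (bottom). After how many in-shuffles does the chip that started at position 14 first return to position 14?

Follow position 14 under repeated in-shuffles:
14 → 29 → 59 → 52 → 38 → 10 → 21 → 43 → ... → 14 (length 66)
It first returns after 66 in-shuffles.

66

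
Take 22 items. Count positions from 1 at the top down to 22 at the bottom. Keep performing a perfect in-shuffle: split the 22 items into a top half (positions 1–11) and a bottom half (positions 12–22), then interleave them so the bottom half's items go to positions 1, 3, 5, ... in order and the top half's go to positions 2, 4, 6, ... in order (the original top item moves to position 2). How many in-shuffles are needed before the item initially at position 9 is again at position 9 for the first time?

11

Follow position 9 under repeated in-shuffles:
9 → 18 → 13 → 3 → 6 → 12 → 1 → 2 → 4 → 8 → 16 → 9
It first returns after 11 in-shuffles.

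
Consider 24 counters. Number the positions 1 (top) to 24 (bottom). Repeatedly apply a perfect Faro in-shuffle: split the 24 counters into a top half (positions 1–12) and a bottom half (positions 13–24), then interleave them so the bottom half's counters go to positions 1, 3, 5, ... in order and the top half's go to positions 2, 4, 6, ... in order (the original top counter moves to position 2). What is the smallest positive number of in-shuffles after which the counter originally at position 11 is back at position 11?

20

Follow position 11 under repeated in-shuffles:
11 → 22 → 19 → 13 → 1 → 2 → 4 → 8 → 16 → 7 → 14 → 3 → 6 → 12 → 24 → 23 → 21 → 17 → 9 → 18 → 11
It first returns after 20 in-shuffles.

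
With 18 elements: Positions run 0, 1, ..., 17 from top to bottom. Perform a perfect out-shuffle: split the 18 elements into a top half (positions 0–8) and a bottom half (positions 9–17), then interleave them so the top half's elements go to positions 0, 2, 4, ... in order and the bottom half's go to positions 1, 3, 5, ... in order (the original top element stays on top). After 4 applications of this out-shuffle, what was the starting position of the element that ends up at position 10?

7

Work backwards from position 10, undoing one out-shuffle at a time:
10 ← 5 ← 11 ← 14 ← 7
So the element now at position 10 started at position 7.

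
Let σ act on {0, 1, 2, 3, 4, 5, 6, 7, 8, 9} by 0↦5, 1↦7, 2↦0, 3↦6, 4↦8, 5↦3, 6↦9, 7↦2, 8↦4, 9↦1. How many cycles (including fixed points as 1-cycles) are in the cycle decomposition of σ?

2

Cycle decomposition: (0 5 3 6 9 1 7 2) (4 8).
2 cycles.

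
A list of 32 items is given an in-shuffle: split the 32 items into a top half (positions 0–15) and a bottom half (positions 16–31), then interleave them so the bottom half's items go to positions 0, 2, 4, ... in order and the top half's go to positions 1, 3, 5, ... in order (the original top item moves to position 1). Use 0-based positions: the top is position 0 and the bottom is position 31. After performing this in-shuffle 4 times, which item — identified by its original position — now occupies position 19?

Work backwards from position 19, undoing one in-shuffle at a time:
19 ← 9 ← 4 ← 18 ← 25
So the item now at position 19 started at position 25.

25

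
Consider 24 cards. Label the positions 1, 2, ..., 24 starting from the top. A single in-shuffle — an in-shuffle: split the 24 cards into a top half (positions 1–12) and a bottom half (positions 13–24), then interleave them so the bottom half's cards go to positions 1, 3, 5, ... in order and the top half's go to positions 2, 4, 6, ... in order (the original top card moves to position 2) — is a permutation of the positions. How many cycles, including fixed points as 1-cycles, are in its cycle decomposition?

2

Trace each unvisited position around until it returns:
(1 2 4 8 16 7 ... len 20) (5 10 20 15)
2 cycles in total.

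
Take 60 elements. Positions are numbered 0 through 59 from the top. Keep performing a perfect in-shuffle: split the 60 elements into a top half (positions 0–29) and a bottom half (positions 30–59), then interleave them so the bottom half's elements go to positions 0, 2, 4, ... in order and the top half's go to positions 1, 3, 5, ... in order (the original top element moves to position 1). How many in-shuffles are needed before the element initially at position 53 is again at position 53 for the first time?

Follow position 53 under repeated in-shuffles:
53 → 46 → 32 → 4 → 9 → 19 → 39 → 18 → ... → 53 (length 60)
It first returns after 60 in-shuffles.

60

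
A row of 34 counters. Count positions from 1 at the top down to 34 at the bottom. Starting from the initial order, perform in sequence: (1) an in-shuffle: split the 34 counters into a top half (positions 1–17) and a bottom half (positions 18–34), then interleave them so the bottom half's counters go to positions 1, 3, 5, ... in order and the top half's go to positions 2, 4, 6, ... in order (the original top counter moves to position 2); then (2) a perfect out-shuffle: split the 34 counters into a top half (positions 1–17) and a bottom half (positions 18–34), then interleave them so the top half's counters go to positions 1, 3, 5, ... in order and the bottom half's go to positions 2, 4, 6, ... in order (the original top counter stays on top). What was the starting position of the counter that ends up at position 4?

Undo the operations in reverse order, starting from position 4:
  undo op 2 (out-shuffle, from bottom half): 4 ← 19
  undo op 1 (in-shuffle, from bottom half): 19 ← 27
So the counter at position 4 came from original position 27.

27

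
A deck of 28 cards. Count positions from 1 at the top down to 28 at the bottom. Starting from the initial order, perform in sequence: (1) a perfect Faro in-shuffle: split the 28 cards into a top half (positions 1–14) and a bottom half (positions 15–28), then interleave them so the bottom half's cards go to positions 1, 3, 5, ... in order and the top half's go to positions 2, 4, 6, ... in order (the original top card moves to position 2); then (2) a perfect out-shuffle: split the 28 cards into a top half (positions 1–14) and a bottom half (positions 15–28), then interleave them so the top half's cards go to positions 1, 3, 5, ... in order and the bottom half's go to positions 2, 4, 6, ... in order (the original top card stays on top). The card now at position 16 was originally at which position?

Undo the operations in reverse order, starting from position 16:
  undo op 2 (out-shuffle, from bottom half): 16 ← 22
  undo op 1 (in-shuffle, from top half): 22 ← 11
So the card at position 16 came from original position 11.

11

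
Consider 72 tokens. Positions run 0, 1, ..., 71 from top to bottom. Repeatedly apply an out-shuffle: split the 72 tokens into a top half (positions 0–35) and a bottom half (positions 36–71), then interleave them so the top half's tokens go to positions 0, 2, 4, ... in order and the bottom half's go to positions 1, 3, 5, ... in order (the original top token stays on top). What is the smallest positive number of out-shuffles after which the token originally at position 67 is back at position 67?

Follow position 67 under repeated out-shuffles:
67 → 63 → 55 → 39 → 7 → 14 → 28 → 56 → ... → 67 (length 35)
It first returns after 35 out-shuffles.

35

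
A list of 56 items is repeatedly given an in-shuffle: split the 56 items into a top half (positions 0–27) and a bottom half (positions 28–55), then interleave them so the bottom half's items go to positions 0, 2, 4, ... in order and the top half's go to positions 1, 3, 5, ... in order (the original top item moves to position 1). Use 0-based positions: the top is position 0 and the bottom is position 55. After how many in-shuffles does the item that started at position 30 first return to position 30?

Follow position 30 under repeated in-shuffles:
30 → 4 → 9 → 19 → 39 → 22 → 45 → 34 → 12 → 25 → 51 → 46 → 36 → 16 → 33 → 10 → 21 → 43 → 30
It first returns after 18 in-shuffles.

18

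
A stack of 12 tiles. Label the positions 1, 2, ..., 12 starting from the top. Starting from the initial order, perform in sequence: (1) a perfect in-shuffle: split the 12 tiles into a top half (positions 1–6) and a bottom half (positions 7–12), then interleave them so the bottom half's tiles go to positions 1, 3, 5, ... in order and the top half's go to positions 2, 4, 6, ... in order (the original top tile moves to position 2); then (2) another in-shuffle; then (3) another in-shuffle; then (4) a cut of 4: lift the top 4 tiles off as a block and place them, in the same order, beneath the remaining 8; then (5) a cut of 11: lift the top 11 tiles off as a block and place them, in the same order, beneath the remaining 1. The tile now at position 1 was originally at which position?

Undo the operations in reverse order, starting from position 1:
  undo op 5 (cut 11): 1 ← 12
  undo op 4 (cut 4): 12 ← 4
  undo op 3 (in-shuffle, from top half): 4 ← 2
  undo op 2 (in-shuffle, from top half): 2 ← 1
  undo op 1 (in-shuffle, from bottom half): 1 ← 7
So the tile at position 1 came from original position 7.

7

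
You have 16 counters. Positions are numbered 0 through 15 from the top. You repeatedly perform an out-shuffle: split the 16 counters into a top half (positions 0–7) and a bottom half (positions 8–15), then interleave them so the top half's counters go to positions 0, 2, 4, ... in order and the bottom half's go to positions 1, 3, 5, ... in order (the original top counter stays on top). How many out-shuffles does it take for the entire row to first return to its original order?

4

The out-shuffle permutes the 16 positions with cycle lengths [1, 1, 2, 4, 4, 4].
Every counter is home exactly when every cycle has completed a whole number of laps, i.e. after lcm(1, 2, 4) = 4 out-shuffles.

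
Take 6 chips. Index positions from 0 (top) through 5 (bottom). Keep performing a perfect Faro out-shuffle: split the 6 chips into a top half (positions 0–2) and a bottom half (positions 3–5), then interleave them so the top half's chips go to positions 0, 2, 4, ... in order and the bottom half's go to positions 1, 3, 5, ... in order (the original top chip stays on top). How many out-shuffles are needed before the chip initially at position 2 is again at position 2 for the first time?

Follow position 2 under repeated out-shuffles:
2 → 4 → 3 → 1 → 2
It first returns after 4 out-shuffles.

4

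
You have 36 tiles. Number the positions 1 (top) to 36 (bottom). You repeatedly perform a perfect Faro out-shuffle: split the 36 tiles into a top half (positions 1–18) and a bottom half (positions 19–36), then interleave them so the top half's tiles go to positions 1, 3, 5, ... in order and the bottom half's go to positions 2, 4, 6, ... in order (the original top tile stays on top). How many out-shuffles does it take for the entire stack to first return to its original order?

12

The out-shuffle permutes the 36 positions with cycle lengths [1, 1, 3, 3, 4, 12, 12].
Every tile is home exactly when every cycle has completed a whole number of laps, i.e. after lcm(1, 3, 4, 12) = 12 out-shuffles.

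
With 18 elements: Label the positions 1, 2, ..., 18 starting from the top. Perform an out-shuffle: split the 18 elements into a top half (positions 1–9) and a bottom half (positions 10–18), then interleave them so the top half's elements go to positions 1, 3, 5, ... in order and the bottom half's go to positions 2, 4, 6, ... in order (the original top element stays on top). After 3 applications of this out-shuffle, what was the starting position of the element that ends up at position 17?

3

Work backwards from position 17, undoing one out-shuffle at a time:
17 ← 9 ← 5 ← 3
So the element now at position 17 started at position 3.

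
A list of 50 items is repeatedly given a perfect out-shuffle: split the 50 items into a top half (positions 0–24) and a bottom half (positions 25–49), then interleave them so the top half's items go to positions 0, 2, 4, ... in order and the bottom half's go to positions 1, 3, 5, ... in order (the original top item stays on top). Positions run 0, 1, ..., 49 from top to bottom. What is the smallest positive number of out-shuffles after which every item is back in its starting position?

The out-shuffle permutes the 50 positions with cycle lengths [1, 1, 3, 3, 21, 21].
Every item is home exactly when every cycle has completed a whole number of laps, i.e. after lcm(1, 3, 21) = 21 out-shuffles.

21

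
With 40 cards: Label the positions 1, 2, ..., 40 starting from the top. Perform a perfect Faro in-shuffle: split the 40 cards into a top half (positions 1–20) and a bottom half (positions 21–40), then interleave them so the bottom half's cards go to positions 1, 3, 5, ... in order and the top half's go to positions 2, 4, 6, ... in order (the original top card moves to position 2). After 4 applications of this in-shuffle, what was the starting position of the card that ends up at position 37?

10

Work backwards from position 37, undoing one in-shuffle at a time:
37 ← 39 ← 40 ← 20 ← 10
So the card now at position 37 started at position 10.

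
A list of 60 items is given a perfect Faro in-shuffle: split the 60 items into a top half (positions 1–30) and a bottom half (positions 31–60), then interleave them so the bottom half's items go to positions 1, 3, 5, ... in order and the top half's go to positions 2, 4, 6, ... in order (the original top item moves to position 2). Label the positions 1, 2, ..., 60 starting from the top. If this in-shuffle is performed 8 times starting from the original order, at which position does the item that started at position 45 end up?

52

Track the item's position through each in-shuffle:
45 → 29 → 58 → 55 → 49 → 37 → 13 → 26 → 52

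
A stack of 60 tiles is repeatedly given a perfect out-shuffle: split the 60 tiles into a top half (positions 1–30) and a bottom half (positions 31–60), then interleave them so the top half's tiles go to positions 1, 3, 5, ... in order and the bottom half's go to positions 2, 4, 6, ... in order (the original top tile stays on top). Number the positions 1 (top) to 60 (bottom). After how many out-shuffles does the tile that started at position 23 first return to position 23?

58

Follow position 23 under repeated out-shuffles:
23 → 45 → 30 → 59 → 58 → 56 → 52 → 44 → ... → 23 (length 58)
It first returns after 58 out-shuffles.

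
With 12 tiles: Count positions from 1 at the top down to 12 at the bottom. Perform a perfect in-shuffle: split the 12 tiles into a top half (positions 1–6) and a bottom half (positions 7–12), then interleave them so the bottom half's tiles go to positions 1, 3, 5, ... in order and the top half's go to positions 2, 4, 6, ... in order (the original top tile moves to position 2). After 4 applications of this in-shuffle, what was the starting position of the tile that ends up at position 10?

Work backwards from position 10, undoing one in-shuffle at a time:
10 ← 5 ← 9 ← 11 ← 12
So the tile now at position 10 started at position 12.

12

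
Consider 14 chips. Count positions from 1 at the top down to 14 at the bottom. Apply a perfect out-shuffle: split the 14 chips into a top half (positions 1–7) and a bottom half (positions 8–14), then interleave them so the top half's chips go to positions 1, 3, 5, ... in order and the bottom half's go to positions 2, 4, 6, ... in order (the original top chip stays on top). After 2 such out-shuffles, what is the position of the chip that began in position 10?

Track the chip's position through each out-shuffle:
10 → 6 → 11

11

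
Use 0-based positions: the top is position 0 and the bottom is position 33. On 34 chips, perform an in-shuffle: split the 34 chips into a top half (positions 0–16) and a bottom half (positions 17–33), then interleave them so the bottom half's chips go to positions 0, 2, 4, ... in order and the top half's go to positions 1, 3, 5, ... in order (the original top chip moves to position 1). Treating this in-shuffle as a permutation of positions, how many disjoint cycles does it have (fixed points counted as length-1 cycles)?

5

Trace each unvisited position around until it returns:
(0 1 3 7 15 31 ... len 12) (2 5 11 23 12 25 ... len 12) (4 9 19) (6 13 27 20) (14 29 24)
5 cycles in total.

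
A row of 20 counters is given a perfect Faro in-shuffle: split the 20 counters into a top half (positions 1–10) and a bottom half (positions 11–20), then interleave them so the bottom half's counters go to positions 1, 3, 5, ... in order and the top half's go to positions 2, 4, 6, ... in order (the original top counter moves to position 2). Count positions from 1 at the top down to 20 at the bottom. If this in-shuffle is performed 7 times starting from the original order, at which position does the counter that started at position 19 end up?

Track the counter's position through each in-shuffle:
19 → 17 → 13 → 5 → 10 → 20 → 19 → 17

17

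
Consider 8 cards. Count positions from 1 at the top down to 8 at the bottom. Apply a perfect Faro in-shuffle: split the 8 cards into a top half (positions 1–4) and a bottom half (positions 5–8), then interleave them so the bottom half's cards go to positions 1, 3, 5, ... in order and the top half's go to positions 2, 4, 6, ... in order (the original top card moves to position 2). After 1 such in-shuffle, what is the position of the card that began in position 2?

Track the card's position through each in-shuffle:
2 → 4

4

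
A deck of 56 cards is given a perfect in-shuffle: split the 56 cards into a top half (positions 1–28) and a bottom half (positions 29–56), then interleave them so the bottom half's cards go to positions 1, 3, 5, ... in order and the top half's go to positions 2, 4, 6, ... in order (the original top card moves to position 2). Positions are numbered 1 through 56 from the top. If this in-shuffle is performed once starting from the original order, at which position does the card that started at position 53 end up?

Track the card's position through each in-shuffle:
53 → 49

49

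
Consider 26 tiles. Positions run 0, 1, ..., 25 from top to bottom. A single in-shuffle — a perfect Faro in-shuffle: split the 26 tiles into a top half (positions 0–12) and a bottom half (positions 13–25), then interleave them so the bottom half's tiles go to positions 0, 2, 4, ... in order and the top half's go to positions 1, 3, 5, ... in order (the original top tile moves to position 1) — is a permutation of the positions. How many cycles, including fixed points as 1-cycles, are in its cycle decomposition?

3

Trace each unvisited position around until it returns:
(0 1 3 7 15 4 ... len 18) (2 5 11 23 20 14) (8 17)
3 cycles in total.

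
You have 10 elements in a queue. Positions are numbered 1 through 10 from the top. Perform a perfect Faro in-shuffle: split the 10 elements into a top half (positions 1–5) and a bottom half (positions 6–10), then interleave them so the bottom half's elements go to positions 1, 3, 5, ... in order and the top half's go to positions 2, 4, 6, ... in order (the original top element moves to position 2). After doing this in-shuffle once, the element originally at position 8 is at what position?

5

Track the element's position through each in-shuffle:
8 → 5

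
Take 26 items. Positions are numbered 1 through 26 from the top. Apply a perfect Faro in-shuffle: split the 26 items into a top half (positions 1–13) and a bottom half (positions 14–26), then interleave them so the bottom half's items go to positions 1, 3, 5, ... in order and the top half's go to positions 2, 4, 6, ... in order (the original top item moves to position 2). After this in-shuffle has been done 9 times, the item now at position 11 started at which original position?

Work backwards from position 11, undoing one in-shuffle at a time:
11 ← 19 ← 23 ← 25 ← 26 ← 13 ← 20 ← 10 ← 5 ← 16
So the item now at position 11 started at position 16.

16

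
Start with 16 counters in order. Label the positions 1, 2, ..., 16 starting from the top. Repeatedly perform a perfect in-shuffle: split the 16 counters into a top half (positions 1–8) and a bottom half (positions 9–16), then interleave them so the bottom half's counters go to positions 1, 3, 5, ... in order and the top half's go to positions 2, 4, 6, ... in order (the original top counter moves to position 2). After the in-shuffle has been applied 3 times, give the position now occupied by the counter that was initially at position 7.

5

Track the counter's position through each in-shuffle:
7 → 14 → 11 → 5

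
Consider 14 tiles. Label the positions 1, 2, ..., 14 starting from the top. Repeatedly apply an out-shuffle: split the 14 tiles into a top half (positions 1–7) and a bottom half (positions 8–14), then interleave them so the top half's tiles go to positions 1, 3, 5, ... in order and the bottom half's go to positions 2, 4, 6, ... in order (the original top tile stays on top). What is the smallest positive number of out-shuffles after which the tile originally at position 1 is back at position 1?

Position 1 is fixed by the out-shuffle; it is already back after 1 application.

1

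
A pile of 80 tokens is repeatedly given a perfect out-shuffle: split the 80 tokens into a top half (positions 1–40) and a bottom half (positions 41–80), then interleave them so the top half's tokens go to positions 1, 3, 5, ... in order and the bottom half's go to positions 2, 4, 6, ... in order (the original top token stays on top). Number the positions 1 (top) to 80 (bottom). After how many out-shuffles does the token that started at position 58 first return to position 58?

39

Follow position 58 under repeated out-shuffles:
58 → 36 → 71 → 62 → 44 → 8 → 15 → 29 → ... → 58 (length 39)
It first returns after 39 out-shuffles.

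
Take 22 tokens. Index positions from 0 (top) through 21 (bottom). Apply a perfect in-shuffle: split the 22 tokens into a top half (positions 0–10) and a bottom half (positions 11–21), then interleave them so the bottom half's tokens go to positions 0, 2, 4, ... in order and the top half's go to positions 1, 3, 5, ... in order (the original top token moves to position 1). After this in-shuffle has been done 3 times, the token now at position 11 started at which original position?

12

Work backwards from position 11, undoing one in-shuffle at a time:
11 ← 5 ← 2 ← 12
So the token now at position 11 started at position 12.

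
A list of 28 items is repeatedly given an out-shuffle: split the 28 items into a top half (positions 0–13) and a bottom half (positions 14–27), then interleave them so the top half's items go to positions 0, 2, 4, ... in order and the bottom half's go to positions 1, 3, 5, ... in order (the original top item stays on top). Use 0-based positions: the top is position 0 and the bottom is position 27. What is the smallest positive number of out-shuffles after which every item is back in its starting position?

The out-shuffle permutes the 28 positions with cycle lengths [1, 1, 2, 6, 18].
Every item is home exactly when every cycle has completed a whole number of laps, i.e. after lcm(1, 2, 6, 18) = 18 out-shuffles.

18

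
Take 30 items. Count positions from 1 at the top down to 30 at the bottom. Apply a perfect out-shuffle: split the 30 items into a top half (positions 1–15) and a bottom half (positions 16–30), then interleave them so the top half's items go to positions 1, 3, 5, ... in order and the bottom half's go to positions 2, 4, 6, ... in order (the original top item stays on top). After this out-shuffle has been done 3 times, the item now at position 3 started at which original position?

Work backwards from position 3, undoing one out-shuffle at a time:
3 ← 2 ← 16 ← 23
So the item now at position 3 started at position 23.

23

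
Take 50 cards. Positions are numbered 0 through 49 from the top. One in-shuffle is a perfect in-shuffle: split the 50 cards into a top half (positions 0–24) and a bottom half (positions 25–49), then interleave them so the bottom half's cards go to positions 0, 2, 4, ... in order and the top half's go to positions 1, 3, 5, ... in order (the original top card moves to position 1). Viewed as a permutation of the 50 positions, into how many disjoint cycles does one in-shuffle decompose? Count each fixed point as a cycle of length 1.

Trace each unvisited position around until it returns:
(0 1 3 7 15 31 12 25) (2 5 11 23 47 44 38 26) (4 9 19 39 28 6 13 27) (8 17 35 20 41 32 14 29) (10 21 43 36 22 45 40 30) (16 33) (18 37 24 49 48 46 42 34)
7 cycles in total.

7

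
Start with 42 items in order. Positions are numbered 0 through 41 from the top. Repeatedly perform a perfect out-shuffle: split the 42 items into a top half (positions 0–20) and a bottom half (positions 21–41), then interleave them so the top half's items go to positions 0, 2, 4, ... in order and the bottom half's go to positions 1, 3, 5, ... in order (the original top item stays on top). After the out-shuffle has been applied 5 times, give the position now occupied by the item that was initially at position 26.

12

Track the item's position through each out-shuffle:
26 → 11 → 22 → 3 → 6 → 12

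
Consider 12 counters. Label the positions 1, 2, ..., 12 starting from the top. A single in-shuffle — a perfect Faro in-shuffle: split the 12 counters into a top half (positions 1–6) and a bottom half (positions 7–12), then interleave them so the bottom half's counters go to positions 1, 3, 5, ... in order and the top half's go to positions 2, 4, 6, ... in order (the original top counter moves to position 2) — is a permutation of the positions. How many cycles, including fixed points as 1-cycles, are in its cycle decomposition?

1

Trace each unvisited position around until it returns:
(1 2 4 8 3 6 ... len 12)
1 cycle in total.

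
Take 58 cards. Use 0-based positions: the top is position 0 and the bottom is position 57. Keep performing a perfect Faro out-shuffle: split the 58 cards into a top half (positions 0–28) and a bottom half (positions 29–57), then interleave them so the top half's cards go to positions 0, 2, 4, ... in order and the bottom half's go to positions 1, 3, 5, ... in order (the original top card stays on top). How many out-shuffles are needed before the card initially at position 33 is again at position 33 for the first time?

18

Follow position 33 under repeated out-shuffles:
33 → 9 → 18 → 36 → 15 → 30 → 3 → 6 → 12 → 24 → 48 → 39 → 21 → 42 → 27 → 54 → 51 → 45 → 33
It first returns after 18 out-shuffles.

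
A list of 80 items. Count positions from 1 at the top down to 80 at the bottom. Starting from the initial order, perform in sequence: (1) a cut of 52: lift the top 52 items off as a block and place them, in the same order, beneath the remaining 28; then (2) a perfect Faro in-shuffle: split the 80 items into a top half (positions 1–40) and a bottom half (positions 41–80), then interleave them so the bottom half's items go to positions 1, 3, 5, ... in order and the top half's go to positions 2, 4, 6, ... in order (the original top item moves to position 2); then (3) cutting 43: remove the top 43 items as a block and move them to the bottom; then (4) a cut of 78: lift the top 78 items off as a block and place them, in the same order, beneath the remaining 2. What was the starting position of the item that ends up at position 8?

Undo the operations in reverse order, starting from position 8:
  undo op 4 (cut 78): 8 ← 6
  undo op 3 (cut 43): 6 ← 49
  undo op 2 (in-shuffle, from bottom half): 49 ← 65
  undo op 1 (cut 52): 65 ← 37
So the item at position 8 came from original position 37.

37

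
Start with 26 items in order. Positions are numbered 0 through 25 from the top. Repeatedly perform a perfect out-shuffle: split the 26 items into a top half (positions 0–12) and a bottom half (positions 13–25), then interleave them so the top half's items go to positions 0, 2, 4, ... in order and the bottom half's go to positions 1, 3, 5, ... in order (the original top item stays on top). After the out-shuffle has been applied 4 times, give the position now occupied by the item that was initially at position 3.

Track the item's position through each out-shuffle:
3 → 6 → 12 → 24 → 23

23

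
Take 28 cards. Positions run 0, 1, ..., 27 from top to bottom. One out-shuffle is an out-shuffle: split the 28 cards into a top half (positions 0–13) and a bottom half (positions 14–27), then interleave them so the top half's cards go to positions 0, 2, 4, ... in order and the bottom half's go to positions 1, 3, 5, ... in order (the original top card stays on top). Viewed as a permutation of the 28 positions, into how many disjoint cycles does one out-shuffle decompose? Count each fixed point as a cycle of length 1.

5

Trace each unvisited position around until it returns:
(0) (1 2 4 8 16 5 ... len 18) (3 6 12 24 21 15) (9 18) (27)
5 cycles in total.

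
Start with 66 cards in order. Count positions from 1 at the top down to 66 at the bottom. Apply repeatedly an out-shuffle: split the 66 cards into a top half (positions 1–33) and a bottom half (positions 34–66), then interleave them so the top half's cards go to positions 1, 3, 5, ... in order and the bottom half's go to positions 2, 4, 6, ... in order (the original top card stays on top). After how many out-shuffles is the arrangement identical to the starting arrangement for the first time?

12

The out-shuffle permutes the 66 positions with cycle lengths [1, 1, 4, 12, 12, 12, 12, 12].
Every card is home exactly when every cycle has completed a whole number of laps, i.e. after lcm(1, 4, 12) = 12 out-shuffles.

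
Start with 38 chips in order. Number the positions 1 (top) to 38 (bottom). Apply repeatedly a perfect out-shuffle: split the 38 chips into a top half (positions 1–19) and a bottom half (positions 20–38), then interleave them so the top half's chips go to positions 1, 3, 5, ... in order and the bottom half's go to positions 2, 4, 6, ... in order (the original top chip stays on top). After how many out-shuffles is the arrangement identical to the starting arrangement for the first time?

The out-shuffle permutes the 38 positions with cycle lengths [1, 1, 36].
Every chip is home exactly when every cycle has completed a whole number of laps, i.e. after lcm(1, 36) = 36 out-shuffles.

36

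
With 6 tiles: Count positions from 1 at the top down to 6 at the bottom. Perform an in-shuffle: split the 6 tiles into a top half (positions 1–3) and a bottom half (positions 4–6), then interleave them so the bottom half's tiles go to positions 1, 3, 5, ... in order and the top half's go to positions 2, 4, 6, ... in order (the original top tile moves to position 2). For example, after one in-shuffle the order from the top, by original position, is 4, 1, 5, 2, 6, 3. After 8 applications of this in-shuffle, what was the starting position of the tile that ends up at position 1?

Work backwards from position 1, undoing one in-shuffle at a time:
1 ← 4 ← 2 ← 1 ← 4 ← 2 ← 1 ← 4 ← 2
So the tile now at position 1 started at position 2.

2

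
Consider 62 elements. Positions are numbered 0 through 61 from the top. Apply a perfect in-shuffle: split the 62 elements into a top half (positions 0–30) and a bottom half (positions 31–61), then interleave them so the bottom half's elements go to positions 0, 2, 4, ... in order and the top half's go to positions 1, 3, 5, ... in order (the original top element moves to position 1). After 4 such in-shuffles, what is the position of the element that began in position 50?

59

Track the element's position through each in-shuffle:
50 → 38 → 14 → 29 → 59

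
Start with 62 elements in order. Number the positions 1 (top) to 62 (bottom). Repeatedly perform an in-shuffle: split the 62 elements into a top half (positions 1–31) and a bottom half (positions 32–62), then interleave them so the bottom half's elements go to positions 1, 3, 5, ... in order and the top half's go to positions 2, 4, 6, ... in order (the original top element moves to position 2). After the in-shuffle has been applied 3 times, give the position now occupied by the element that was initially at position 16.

Track the element's position through each in-shuffle:
16 → 32 → 1 → 2

2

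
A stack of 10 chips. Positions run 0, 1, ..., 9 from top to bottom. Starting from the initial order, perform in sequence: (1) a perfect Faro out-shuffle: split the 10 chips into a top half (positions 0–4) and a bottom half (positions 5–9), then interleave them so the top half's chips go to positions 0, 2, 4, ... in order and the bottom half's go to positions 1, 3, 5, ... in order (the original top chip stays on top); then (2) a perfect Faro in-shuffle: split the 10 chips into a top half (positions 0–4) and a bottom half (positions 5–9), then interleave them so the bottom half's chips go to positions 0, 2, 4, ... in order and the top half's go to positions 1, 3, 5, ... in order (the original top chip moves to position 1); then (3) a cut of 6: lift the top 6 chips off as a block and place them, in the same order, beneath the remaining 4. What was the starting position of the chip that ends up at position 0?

4

Undo the operations in reverse order, starting from position 0:
  undo op 3 (cut 6): 0 ← 6
  undo op 2 (in-shuffle, from bottom half): 6 ← 8
  undo op 1 (out-shuffle, from top half): 8 ← 4
So the chip at position 0 came from original position 4.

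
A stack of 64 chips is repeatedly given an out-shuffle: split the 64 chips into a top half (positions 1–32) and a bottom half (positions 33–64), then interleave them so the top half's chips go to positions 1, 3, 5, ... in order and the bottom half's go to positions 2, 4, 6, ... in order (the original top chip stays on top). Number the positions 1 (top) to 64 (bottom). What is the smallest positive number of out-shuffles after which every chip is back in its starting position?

The out-shuffle permutes the 64 positions with cycle lengths [1, 1, 2, 3, 3, 6, 6, 6, 6, 6, 6, 6, 6, 6].
Every chip is home exactly when every cycle has completed a whole number of laps, i.e. after lcm(1, 2, 3, 6) = 6 out-shuffles.

6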